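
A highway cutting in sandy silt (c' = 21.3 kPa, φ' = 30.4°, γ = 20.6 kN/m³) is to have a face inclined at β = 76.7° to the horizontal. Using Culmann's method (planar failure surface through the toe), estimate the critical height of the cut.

Culmann's analysis gives the critical failure plane at α_cr = (β + φ')/2 = (76.7 + 30.4)/2 = 53.5°, and the critical height
H_c = (4c'/γ) · sinβ cosφ' / [1 − cos(β − φ')]
    = (4·21.3/20.6) · sin76.7°·cos30.4° / [1 − cos(46.3°)]
    = 4.136 · 0.9732·0.8625 / [1 − 0.6909]
    = 4.136 · 0.8394 / 0.3091
    = 11.23 m

H_c = 11.23 m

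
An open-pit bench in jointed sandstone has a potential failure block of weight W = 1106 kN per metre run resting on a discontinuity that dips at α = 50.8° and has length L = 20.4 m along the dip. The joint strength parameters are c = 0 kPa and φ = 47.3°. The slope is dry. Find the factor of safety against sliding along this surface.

FS = 0.88

Resolving the block weight along and normal to the plane and applying the Mohr–Coulomb strength on the joint:
N' = W cosα = 1106·cos50.8° = 699.0 kN/m
Driving force T = W sinα = 1106·sin50.8° = 857.1 kN/m
Resisting force R = c·L + N'·tanφ = 0·20.4 + 699.0·tan47.3° = 0.0 + 757.5 = 757.5 kN/m
FS = R / T = 757.5 / 857.1 = 0.884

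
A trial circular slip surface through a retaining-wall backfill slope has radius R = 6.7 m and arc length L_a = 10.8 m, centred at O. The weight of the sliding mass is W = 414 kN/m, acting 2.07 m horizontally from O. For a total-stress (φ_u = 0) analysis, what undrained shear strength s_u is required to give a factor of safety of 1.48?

s_u = 17.5 kPa

FS = s_u·L_a·R / (W·d), so s_u = FS·W·d / (L_a·R).
s_u = 1.48·414·2.07 / (10.80·6.7) = 1268.3 / 72.36 = 17.53 kPa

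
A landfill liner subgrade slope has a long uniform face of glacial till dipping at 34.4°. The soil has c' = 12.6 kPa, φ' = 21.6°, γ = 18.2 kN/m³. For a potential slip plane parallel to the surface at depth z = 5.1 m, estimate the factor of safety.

FS = 0.87

For an infinite slope with a slip plane parallel to the surface (no pore pressure): FS = [c' + γz cos²β tanφ'] / [γz sinβ cosβ].
γz = 18.2·5.1 = 92.82 kN/m²
Numerator = 12.6 + 92.82·cos²34.4°·tan21.6° = 12.6 + 92.82·0.6808·0.3959 = 37.620 kPa
Denominator = 92.82·sin34.4°·cos34.4° = 92.82·0.5650·0.8251 = 43.269 kPa
FS = 37.620 / 43.269 = 0.869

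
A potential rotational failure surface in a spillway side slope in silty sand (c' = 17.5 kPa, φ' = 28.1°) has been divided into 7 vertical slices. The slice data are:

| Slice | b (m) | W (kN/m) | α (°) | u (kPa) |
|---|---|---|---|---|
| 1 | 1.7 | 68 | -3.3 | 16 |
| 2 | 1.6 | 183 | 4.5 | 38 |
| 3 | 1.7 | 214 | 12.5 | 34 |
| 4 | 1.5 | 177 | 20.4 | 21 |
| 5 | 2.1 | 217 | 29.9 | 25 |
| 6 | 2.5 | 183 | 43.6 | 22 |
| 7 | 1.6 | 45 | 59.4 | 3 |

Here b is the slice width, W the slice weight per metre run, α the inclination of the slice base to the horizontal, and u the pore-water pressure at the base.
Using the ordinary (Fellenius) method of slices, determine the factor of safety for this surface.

Ordinary method of slices: FS = Σ[c'·Δl_i + (W_i cosα_i − u_i·Δl_i)·tanφ'] / Σ W_i sinα_i, with Δl_i = b_i / cosα_i.
Slice 1: Δl = 1.7/cos(-3.3°) = 1.703 m; N'_1 = 68·cos(-3.3°) − 16·1.703 = 40.6; c'Δl = 29.80; W sinα = -3.9
Slice 2: Δl = 1.6/cos4.5° = 1.605 m; N'_2 = 183·cos4.5° − 38·1.605 = 121.4; c'Δl = 28.09; W sinα = 14.4
Slice 3: Δl = 1.7/cos12.5° = 1.741 m; N'_3 = 214·cos12.5° − 34·1.741 = 149.7; c'Δl = 30.47; W sinα = 46.3
Slice 4: Δl = 1.5/cos20.4° = 1.600 m; N'_4 = 177·cos20.4° − 21·1.600 = 132.3; c'Δl = 28.01; W sinα = 61.7
Slice 5: Δl = 2.1/cos29.9° = 2.422 m; N'_5 = 217·cos29.9° − 25·2.422 = 127.6; c'Δl = 42.39; W sinα = 108.2
Slice 6: Δl = 2.5/cos43.6° = 3.452 m; N'_6 = 183·cos43.6° − 22·3.452 = 56.6; c'Δl = 60.41; W sinα = 126.2
Slice 7: Δl = 1.6/cos59.4° = 3.143 m; N'_7 = 45·cos59.4° − 3·3.143 = 13.5; c'Δl = 55.01; W sinα = 38.7
Σc'Δl = 274.2 kN/m; ΣN' = 641.7 kN/m; ΣW sinα = 391.6 kN/m
Resisting = 274.2 + 641.7·tan28.1° = 274.2 + 342.6 = 616.8 kN/m
FS = 616.8 / 391.6 = 1.575

FS = 1.58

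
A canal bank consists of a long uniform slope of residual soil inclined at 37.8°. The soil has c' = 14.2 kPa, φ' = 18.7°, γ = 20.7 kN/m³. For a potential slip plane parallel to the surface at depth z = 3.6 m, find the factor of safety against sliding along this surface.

For an infinite slope with a slip plane parallel to the surface (no pore pressure): FS = [c' + γz cos²β tanφ'] / [γz sinβ cosβ].
γz = 20.7·3.6 = 74.52 kN/m²
Numerator = 14.2 + 74.52·cos²37.8°·tan18.7° = 14.2 + 74.52·0.6243·0.3385 = 29.948 kPa
Denominator = 74.52·sin37.8°·cos37.8° = 74.52·0.6129·0.7902 = 36.089 kPa
FS = 29.948 / 36.089 = 0.830

FS = 0.83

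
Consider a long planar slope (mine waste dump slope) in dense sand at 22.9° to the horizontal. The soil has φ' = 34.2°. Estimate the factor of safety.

FS = 1.61

For a dry cohesionless infinite slope the factor of safety is FS = tanφ' / tanβ.
FS = tan34.2° / tan22.9° = 0.6796 / 0.4224 = 1.609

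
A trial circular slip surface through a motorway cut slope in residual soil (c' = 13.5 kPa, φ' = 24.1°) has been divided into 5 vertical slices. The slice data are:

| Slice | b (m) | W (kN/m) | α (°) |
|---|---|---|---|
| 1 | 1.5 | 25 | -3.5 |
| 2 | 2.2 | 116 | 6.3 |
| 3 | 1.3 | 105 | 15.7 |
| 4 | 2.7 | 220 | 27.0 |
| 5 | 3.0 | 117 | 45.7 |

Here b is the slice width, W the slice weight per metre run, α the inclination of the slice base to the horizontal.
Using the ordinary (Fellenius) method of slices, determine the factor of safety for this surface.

Ordinary method of slices: FS = Σ[c'·Δl_i + (W_i cosα_i)·tanφ'] / Σ W_i sinα_i, with Δl_i = b_i / cosα_i.
Slice 1: Δl = 1.5/cos(-3.5°) = 1.503 m; N'_1 = 25·cos(-3.5°) = 25.0; c'Δl = 20.29; W sinα = -1.5
Slice 2: Δl = 2.2/cos6.3° = 2.213 m; N'_2 = 116·cos6.3° = 115.3; c'Δl = 29.88; W sinα = 12.7
Slice 3: Δl = 1.3/cos15.7° = 1.350 m; N'_3 = 105·cos15.7° = 101.1; c'Δl = 18.23; W sinα = 28.4
Slice 4: Δl = 2.7/cos27.0° = 3.030 m; N'_4 = 220·cos27.0° = 196.0; c'Δl = 40.91; W sinα = 99.9
Slice 5: Δl = 3.0/cos45.7° = 4.295 m; N'_5 = 117·cos45.7° = 81.7; c'Δl = 57.99; W sinα = 83.7
Σc'Δl = 167.3 kN/m; ΣN' = 519.1 kN/m; ΣW sinα = 223.2 kN/m
Resisting = 167.3 + 519.1·tan24.1° = 167.3 + 232.2 = 399.5 kN/m
FS = 399.5 / 223.2 = 1.790

FS = 1.79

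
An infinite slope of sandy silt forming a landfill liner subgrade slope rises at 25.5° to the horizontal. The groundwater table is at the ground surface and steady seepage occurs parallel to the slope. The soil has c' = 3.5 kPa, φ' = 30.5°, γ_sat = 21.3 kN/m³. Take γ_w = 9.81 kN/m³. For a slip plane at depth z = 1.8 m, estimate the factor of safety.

With seepage parallel to the slope and the water table at the surface, the effective normal stress on the slip plane uses the buoyant unit weight γ' = γ_sat − γ_w while the driving shear stress uses γ_sat:
FS = [c' + γ' z cos²β tanφ'] / [γ_sat z sinβ cosβ]
γ' = 21.3 − 9.81 = 11.49 kN/m³
Numerator = 3.5 + 11.49·1.8·cos²25.5°·tan30.5° = 3.5 + 11.49·1.8·0.8147·0.5890 = 13.425 kPa
Denominator = 21.3·1.8·sin25.5°·cos25.5° = 21.3·1.8·0.4305·0.9026 = 14.898 kPa
FS = 13.425 / 14.898 = 0.901

FS = 0.90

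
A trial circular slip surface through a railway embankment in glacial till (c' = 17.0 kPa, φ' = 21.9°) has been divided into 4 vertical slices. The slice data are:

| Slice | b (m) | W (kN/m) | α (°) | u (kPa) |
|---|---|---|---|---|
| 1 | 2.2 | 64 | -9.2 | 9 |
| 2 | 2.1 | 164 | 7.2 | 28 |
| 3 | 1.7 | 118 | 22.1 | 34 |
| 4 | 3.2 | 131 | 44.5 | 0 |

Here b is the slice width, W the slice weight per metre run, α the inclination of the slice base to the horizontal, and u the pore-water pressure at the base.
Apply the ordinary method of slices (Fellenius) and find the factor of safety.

Ordinary method of slices: FS = Σ[c'·Δl_i + (W_i cosα_i − u_i·Δl_i)·tanφ'] / Σ W_i sinα_i, with Δl_i = b_i / cosα_i.
Slice 1: Δl = 2.2/cos(-9.2°) = 2.229 m; N'_1 = 64·cos(-9.2°) − 9·2.229 = 43.1; c'Δl = 37.89; W sinα = -10.2
Slice 2: Δl = 2.1/cos7.2° = 2.117 m; N'_2 = 164·cos7.2° − 28·2.117 = 103.4; c'Δl = 35.98; W sinα = 20.6
Slice 3: Δl = 1.7/cos22.1° = 1.835 m; N'_3 = 118·cos22.1° − 34·1.835 = 46.9; c'Δl = 31.19; W sinα = 44.4
Slice 4: Δl = 3.2/cos44.5° = 4.487 m; N'_4 = 131·cos44.5° − 0·4.487 = 93.4; c'Δl = 76.27; W sinα = 91.8
Σc'Δl = 181.3 kN/m; ΣN' = 286.9 kN/m; ΣW sinα = 146.5 kN/m
Resisting = 181.3 + 286.9·tan21.9° = 181.3 + 115.3 = 296.7 kN/m
FS = 296.7 / 146.5 = 2.025

FS = 2.02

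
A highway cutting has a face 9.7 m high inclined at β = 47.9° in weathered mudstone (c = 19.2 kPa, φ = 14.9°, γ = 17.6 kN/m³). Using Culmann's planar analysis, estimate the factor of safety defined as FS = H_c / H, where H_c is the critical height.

H_c = (4c/γ) · sinβ cosφ / [1 − cos(β − φ)]
    = (4·19.2/17.6) · sin47.9°·cos14.9° / [1 − cos33.0°]
    = 4.364 · 0.7170 / 0.1613 = 19.39 m
FS = H_c / H = 19.39 / 9.7 = 1.999

FS = 2.00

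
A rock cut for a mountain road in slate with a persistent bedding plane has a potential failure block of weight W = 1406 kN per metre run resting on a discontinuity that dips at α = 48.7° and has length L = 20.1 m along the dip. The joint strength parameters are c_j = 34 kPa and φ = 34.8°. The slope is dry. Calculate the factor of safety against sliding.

Resolving the block weight along and normal to the plane and applying the Mohr–Coulomb strength on the joint:
N' = W cosα = 1406·cos48.7° = 928.0 kN/m
Driving force T = W sinα = 1406·sin48.7° = 1056.3 kN/m
Resisting force R = c_j·L + N'·tanφ = 34·20.1 + 928.0·tan34.8° = 683.4 + 645.0 = 1328.4 kN/m
FS = R / T = 1328.4 / 1056.3 = 1.258

FS = 1.26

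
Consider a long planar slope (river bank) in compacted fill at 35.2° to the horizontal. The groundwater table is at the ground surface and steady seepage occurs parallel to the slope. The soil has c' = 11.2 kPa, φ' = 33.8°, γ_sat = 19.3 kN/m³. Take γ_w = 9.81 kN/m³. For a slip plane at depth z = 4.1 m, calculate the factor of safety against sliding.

FS = 0.77

With seepage parallel to the slope and the water table at the surface, the effective normal stress on the slip plane uses the buoyant unit weight γ' = γ_sat − γ_w while the driving shear stress uses γ_sat:
FS = [c' + γ' z cos²β tanφ'] / [γ_sat z sinβ cosβ]
γ' = 19.3 − 9.81 = 9.49 kN/m³
Numerator = 11.2 + 9.49·4.1·cos²35.2°·tan33.8° = 11.2 + 9.49·4.1·0.6677·0.6694 = 28.592 kPa
Denominator = 19.3·4.1·sin35.2°·cos35.2° = 19.3·4.1·0.5764·0.8171 = 37.273 kPa
FS = 28.592 / 37.273 = 0.767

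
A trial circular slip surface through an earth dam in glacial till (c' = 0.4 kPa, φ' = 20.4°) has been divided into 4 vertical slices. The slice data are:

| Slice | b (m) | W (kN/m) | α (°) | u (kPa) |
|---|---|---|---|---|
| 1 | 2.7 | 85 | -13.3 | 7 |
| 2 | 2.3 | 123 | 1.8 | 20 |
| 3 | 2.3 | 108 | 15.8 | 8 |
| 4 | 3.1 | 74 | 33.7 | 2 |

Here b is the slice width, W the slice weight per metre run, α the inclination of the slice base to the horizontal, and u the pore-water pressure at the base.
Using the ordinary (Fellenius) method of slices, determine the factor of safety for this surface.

FS = 1.98

Ordinary method of slices: FS = Σ[c'·Δl_i + (W_i cosα_i − u_i·Δl_i)·tanφ'] / Σ W_i sinα_i, with Δl_i = b_i / cosα_i.
Slice 1: Δl = 2.7/cos(-13.3°) = 2.774 m; N'_1 = 85·cos(-13.3°) − 7·2.774 = 63.3; c'Δl = 1.11; W sinα = -19.6
Slice 2: Δl = 2.3/cos1.8° = 2.301 m; N'_2 = 123·cos1.8° − 20·2.301 = 76.9; c'Δl = 0.92; W sinα = 3.9
Slice 3: Δl = 2.3/cos15.8° = 2.390 m; N'_3 = 108·cos15.8° − 8·2.390 = 84.8; c'Δl = 0.96; W sinα = 29.4
Slice 4: Δl = 3.1/cos33.7° = 3.726 m; N'_4 = 74·cos33.7° − 2·3.726 = 54.1; c'Δl = 1.49; W sinα = 41.1
Σc'Δl = 4.5 kN/m; ΣN' = 279.1 kN/m; ΣW sinα = 54.8 kN/m
Resisting = 4.5 + 279.1·tan20.4° = 4.5 + 103.8 = 108.3 kN/m
FS = 108.3 / 54.8 = 1.977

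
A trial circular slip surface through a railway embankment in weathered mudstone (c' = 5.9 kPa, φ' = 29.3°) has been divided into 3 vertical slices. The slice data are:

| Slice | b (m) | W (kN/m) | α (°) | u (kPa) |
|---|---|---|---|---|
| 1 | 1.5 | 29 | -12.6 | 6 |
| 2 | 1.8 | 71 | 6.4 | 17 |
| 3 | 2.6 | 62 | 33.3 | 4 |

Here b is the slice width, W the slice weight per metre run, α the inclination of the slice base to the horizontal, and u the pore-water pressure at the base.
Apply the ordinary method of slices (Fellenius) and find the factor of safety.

Ordinary method of slices: FS = Σ[c'·Δl_i + (W_i cosα_i − u_i·Δl_i)·tanφ'] / Σ W_i sinα_i, with Δl_i = b_i / cosα_i.
Slice 1: Δl = 1.5/cos(-12.6°) = 1.537 m; N'_1 = 29·cos(-12.6°) − 6·1.537 = 19.1; c'Δl = 9.07; W sinα = -6.3
Slice 2: Δl = 1.8/cos6.4° = 1.811 m; N'_2 = 71·cos6.4° − 17·1.811 = 39.8; c'Δl = 10.69; W sinα = 7.9
Slice 3: Δl = 2.6/cos33.3° = 3.111 m; N'_3 = 62·cos33.3° − 4·3.111 = 39.4; c'Δl = 18.35; W sinα = 34.0
Σc'Δl = 38.1 kN/m; ΣN' = 98.2 kN/m; ΣW sinα = 35.6 kN/m
Resisting = 38.1 + 98.2·tan29.3° = 38.1 + 55.1 = 93.2 kN/m
FS = 93.2 / 35.6 = 2.617

FS = 2.62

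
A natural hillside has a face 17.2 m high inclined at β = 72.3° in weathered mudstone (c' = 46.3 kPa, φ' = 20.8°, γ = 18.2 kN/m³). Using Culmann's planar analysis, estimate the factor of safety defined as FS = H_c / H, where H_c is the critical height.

FS = 1.40

H_c = (4c'/γ) · sinβ cosφ' / [1 − cos(β − φ')]
    = (4·46.3/18.2) · sin72.3°·cos20.8° / [1 − cos51.5°]
    = 10.176 · 0.8906 / 0.3775 = 24.01 m
FS = H_c / H = 24.01 / 17.2 = 1.396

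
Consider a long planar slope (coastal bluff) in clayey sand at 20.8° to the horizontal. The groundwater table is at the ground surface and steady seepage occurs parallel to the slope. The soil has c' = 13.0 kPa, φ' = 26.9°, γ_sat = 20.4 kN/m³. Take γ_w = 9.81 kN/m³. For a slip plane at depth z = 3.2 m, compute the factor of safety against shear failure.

With seepage parallel to the slope and the water table at the surface, the effective normal stress on the slip plane uses the buoyant unit weight γ' = γ_sat − γ_w while the driving shear stress uses γ_sat:
FS = [c' + γ' z cos²β tanφ'] / [γ_sat z sinβ cosβ]
γ' = 20.4 − 9.81 = 10.59 kN/m³
Numerator = 13.0 + 10.59·3.2·cos²20.8°·tan26.9° = 13.0 + 10.59·3.2·0.8739·0.5073 = 28.024 kPa
Denominator = 20.4·3.2·sin20.8°·cos20.8° = 20.4·3.2·0.3551·0.9348 = 21.671 kPa
FS = 28.024 / 21.671 = 1.293

FS = 1.29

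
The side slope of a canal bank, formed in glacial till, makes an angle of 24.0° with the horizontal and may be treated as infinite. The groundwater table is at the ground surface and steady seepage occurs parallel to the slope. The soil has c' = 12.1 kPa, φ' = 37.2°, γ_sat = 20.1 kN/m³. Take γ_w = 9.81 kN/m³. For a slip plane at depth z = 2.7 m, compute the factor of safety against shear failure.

With seepage parallel to the slope and the water table at the surface, the effective normal stress on the slip plane uses the buoyant unit weight γ' = γ_sat − γ_w while the driving shear stress uses γ_sat:
FS = [c' + γ' z cos²β tanφ'] / [γ_sat z sinβ cosβ]
γ' = 20.1 − 9.81 = 10.29 kN/m³
Numerator = 12.1 + 10.29·2.7·cos²24.0°·tan37.2° = 12.1 + 10.29·2.7·0.8346·0.7590 = 29.700 kPa
Denominator = 20.1·2.7·sin24.0°·cos24.0° = 20.1·2.7·0.4067·0.9135 = 20.165 kPa
FS = 29.700 / 20.165 = 1.473

FS = 1.47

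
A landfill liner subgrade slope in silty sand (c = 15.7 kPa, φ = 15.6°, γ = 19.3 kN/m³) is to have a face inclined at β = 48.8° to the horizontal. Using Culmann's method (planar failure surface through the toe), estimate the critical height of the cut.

Culmann's analysis gives the critical failure plane at α_cr = (β + φ)/2 = (48.8 + 15.6)/2 = 32.2°, and the critical height
H_c = (4c/γ) · sinβ cosφ / [1 − cos(β − φ)]
    = (4·15.7/19.3) · sin48.8°·cos15.6° / [1 − cos(33.2°)]
    = 3.254 · 0.7524·0.9632 / [1 − 0.8368]
    = 3.254 · 0.7247 / 0.1632
    = 14.45 m

H_c = 14.45 m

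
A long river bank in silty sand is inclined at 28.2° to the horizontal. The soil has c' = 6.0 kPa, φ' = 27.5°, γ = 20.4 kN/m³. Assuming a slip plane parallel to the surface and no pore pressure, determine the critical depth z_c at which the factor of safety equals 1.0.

Setting FS = 1.00 in FS = [c' + γz cos²β tanφ'] / [γz sinβ cosβ] and solving for z:
z = c' / [γ cosβ (FS·sinβ − cosβ·tanφ')]
  = 6.0 / [20.4·cos28.2°·(1.00·sin28.2° − cos28.2°·tan27.5°)]
  = 6.0 / [20.4·0.8813·(1.00·0.4726 − 0.8813·0.5206)]
  = 6.0 / 0.2476 = 24.230 m

z_c = 24.23 m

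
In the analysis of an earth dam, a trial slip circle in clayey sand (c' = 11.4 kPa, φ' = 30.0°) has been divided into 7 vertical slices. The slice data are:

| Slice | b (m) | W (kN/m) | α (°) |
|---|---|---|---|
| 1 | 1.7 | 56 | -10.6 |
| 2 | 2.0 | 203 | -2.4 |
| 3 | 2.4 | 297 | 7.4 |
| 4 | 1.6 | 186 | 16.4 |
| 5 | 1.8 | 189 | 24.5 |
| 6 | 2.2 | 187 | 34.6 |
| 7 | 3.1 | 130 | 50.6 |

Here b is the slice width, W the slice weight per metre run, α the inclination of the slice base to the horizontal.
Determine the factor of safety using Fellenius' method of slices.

FS = 2.40

Ordinary method of slices: FS = Σ[c'·Δl_i + (W_i cosα_i)·tanφ'] / Σ W_i sinα_i, with Δl_i = b_i / cosα_i.
Slice 1: Δl = 1.7/cos(-10.6°) = 1.730 m; N'_1 = 56·cos(-10.6°) = 55.0; c'Δl = 19.72; W sinα = -10.3
Slice 2: Δl = 2.0/cos(-2.4°) = 2.002 m; N'_2 = 203·cos(-2.4°) = 202.8; c'Δl = 22.82; W sinα = -8.5
Slice 3: Δl = 2.4/cos7.4° = 2.420 m; N'_3 = 297·cos7.4° = 294.5; c'Δl = 27.59; W sinα = 38.3
Slice 4: Δl = 1.6/cos16.4° = 1.668 m; N'_4 = 186·cos16.4° = 178.4; c'Δl = 19.01; W sinα = 52.5
Slice 5: Δl = 1.8/cos24.5° = 1.978 m; N'_5 = 189·cos24.5° = 172.0; c'Δl = 22.55; W sinα = 78.4
Slice 6: Δl = 2.2/cos34.6° = 2.673 m; N'_6 = 187·cos34.6° = 153.9; c'Δl = 30.47; W sinα = 106.2
Slice 7: Δl = 3.1/cos50.6° = 4.884 m; N'_7 = 130·cos50.6° = 82.5; c'Δl = 55.68; W sinα = 100.5
Σc'Δl = 197.8 kN/m; ΣN' = 1139.2 kN/m; ΣW sinα = 357.0 kN/m
Resisting = 197.8 + 1139.2·tan30.0° = 197.8 + 657.7 = 855.6 kN/m
FS = 855.6 / 357.0 = 2.397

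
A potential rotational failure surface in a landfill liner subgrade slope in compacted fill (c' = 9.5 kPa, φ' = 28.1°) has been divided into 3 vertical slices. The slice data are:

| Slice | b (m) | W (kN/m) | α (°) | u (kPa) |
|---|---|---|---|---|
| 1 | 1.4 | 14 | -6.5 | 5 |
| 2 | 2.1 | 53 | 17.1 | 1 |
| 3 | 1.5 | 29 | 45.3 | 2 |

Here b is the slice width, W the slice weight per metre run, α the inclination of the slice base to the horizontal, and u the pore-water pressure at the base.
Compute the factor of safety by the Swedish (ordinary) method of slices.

FS = 2.68

Ordinary method of slices: FS = Σ[c'·Δl_i + (W_i cosα_i − u_i·Δl_i)·tanφ'] / Σ W_i sinα_i, with Δl_i = b_i / cosα_i.
Slice 1: Δl = 1.4/cos(-6.5°) = 1.409 m; N'_1 = 14·cos(-6.5°) − 5·1.409 = 6.9; c'Δl = 13.39; W sinα = -1.6
Slice 2: Δl = 2.1/cos17.1° = 2.197 m; N'_2 = 53·cos17.1° − 1·2.197 = 48.5; c'Δl = 20.87; W sinα = 15.6
Slice 3: Δl = 1.5/cos45.3° = 2.133 m; N'_3 = 29·cos45.3° − 2·2.133 = 16.1; c'Δl = 20.26; W sinα = 20.6
Σc'Δl = 54.5 kN/m; ΣN' = 71.5 kN/m; ΣW sinα = 34.6 kN/m
Resisting = 54.5 + 71.5·tan28.1° = 54.5 + 38.2 = 92.7 kN/m
FS = 92.7 / 34.6 = 2.677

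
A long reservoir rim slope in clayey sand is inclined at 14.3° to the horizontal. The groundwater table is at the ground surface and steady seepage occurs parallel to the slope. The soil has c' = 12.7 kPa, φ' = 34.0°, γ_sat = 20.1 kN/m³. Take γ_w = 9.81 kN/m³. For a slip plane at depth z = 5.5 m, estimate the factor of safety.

FS = 1.83

With seepage parallel to the slope and the water table at the surface, the effective normal stress on the slip plane uses the buoyant unit weight γ' = γ_sat − γ_w while the driving shear stress uses γ_sat:
FS = [c' + γ' z cos²β tanφ'] / [γ_sat z sinβ cosβ]
γ' = 20.1 − 9.81 = 10.29 kN/m³
Numerator = 12.7 + 10.29·5.5·cos²14.3°·tan34.0° = 12.7 + 10.29·5.5·0.9390·0.6745 = 48.545 kPa
Denominator = 20.1·5.5·sin14.3°·cos14.3° = 20.1·5.5·0.2470·0.9690 = 26.460 kPa
FS = 48.545 / 26.460 = 1.835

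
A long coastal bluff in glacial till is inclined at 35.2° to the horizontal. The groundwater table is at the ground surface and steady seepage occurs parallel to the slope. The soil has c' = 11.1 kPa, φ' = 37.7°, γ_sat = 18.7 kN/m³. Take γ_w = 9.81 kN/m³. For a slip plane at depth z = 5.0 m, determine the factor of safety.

With seepage parallel to the slope and the water table at the surface, the effective normal stress on the slip plane uses the buoyant unit weight γ' = γ_sat − γ_w while the driving shear stress uses γ_sat:
FS = [c' + γ' z cos²β tanφ'] / [γ_sat z sinβ cosβ]
γ' = 18.7 − 9.81 = 8.89 kN/m³
Numerator = 11.1 + 8.89·5.0·cos²35.2°·tan37.7° = 11.1 + 8.89·5.0·0.6677·0.7729 = 34.040 kPa
Denominator = 18.7·5.0·sin35.2°·cos35.2° = 18.7·5.0·0.5764·0.8171 = 44.041 kPa
FS = 34.040 / 44.041 = 0.773

FS = 0.77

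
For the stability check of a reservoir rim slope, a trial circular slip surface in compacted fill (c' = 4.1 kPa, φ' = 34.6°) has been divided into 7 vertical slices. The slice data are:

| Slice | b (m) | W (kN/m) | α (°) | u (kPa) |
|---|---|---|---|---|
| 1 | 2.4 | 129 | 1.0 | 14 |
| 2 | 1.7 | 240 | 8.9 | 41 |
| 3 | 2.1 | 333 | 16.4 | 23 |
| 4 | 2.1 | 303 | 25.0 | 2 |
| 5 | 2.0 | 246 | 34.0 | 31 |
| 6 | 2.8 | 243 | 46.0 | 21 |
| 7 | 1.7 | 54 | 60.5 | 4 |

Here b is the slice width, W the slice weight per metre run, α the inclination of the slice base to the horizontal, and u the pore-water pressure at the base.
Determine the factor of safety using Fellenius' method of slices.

FS = 1.26

Ordinary method of slices: FS = Σ[c'·Δl_i + (W_i cosα_i − u_i·Δl_i)·tanφ'] / Σ W_i sinα_i, with Δl_i = b_i / cosα_i.
Slice 1: Δl = 2.4/cos1.0° = 2.400 m; N'_1 = 129·cos1.0° − 14·2.400 = 95.4; c'Δl = 9.84; W sinα = 2.3
Slice 2: Δl = 1.7/cos8.9° = 1.721 m; N'_2 = 240·cos8.9° − 41·1.721 = 166.6; c'Δl = 7.05; W sinα = 37.1
Slice 3: Δl = 2.1/cos16.4° = 2.189 m; N'_3 = 333·cos16.4° − 23·2.189 = 269.1; c'Δl = 8.98; W sinα = 94.0
Slice 4: Δl = 2.1/cos25.0° = 2.317 m; N'_4 = 303·cos25.0° − 2·2.317 = 270.0; c'Δl = 9.50; W sinα = 128.1
Slice 5: Δl = 2.0/cos34.0° = 2.412 m; N'_5 = 246·cos34.0° − 31·2.412 = 129.2; c'Δl = 9.89; W sinα = 137.6
Slice 6: Δl = 2.8/cos46.0° = 4.031 m; N'_6 = 243·cos46.0° − 21·4.031 = 84.2; c'Δl = 16.53; W sinα = 174.8
Slice 7: Δl = 1.7/cos60.5° = 3.452 m; N'_7 = 54·cos60.5° − 4·3.452 = 12.8; c'Δl = 14.15; W sinα = 47.0
Σc'Δl = 75.9 kN/m; ΣN' = 1027.1 kN/m; ΣW sinα = 620.8 kN/m
Resisting = 75.9 + 1027.1·tan34.6° = 75.9 + 708.6 = 784.5 kN/m
FS = 784.5 / 620.8 = 1.264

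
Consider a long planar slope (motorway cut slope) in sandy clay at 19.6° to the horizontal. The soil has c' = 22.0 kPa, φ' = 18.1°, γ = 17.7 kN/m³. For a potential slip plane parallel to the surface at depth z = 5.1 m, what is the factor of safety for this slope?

FS = 1.69

For an infinite slope with a slip plane parallel to the surface (no pore pressure): FS = [c' + γz cos²β tanφ'] / [γz sinβ cosβ].
γz = 17.7·5.1 = 90.27 kN/m²
Numerator = 22.0 + 90.27·cos²19.6°·tan18.1° = 22.0 + 90.27·0.8875·0.3269 = 48.185 kPa
Denominator = 90.27·sin19.6°·cos19.6° = 90.27·0.3355·0.9421 = 28.527 kPa
FS = 48.185 / 28.527 = 1.689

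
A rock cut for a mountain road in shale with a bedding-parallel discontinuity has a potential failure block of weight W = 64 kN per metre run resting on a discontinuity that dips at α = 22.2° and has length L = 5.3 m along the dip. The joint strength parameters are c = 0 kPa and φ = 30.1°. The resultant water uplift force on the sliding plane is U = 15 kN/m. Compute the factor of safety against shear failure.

Resolving the block weight along and normal to the plane and applying the Mohr–Coulomb strength on the joint:
N' = W cosα − U = 64·cos22.2° − 15 = 44.3 kN/m
Driving force T = W sinα = 64·sin22.2° = 24.2 kN/m
Resisting force R = c·L + N'·tanφ = 0·5.3 + 44.3·tan30.1° = 0.0 + 25.7 = 25.7 kN/m
FS = R / T = 25.7 / 24.2 = 1.061

FS = 1.06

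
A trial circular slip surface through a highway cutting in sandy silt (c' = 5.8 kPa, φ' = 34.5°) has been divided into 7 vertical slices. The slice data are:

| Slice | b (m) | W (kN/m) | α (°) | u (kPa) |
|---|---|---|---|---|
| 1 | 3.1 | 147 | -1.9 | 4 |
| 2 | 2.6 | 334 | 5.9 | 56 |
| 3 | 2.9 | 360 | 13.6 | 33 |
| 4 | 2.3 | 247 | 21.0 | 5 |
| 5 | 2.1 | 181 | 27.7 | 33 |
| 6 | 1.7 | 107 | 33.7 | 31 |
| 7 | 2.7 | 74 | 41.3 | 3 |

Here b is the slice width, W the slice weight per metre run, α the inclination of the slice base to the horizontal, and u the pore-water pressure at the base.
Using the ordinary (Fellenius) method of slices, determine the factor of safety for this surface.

FS = 1.92

Ordinary method of slices: FS = Σ[c'·Δl_i + (W_i cosα_i − u_i·Δl_i)·tanφ'] / Σ W_i sinα_i, with Δl_i = b_i / cosα_i.
Slice 1: Δl = 3.1/cos(-1.9°) = 3.102 m; N'_1 = 147·cos(-1.9°) − 4·3.102 = 134.5; c'Δl = 17.99; W sinα = -4.9
Slice 2: Δl = 2.6/cos5.9° = 2.614 m; N'_2 = 334·cos5.9° − 56·2.614 = 185.9; c'Δl = 15.16; W sinα = 34.3
Slice 3: Δl = 2.9/cos13.6° = 2.984 m; N'_3 = 360·cos13.6° − 33·2.984 = 251.4; c'Δl = 17.31; W sinα = 84.7
Slice 4: Δl = 2.3/cos21.0° = 2.464 m; N'_4 = 247·cos21.0° − 5·2.464 = 218.3; c'Δl = 14.29; W sinα = 88.5
Slice 5: Δl = 2.1/cos27.7° = 2.372 m; N'_5 = 181·cos27.7° − 33·2.372 = 82.0; c'Δl = 13.76; W sinα = 84.1
Slice 6: Δl = 1.7/cos33.7° = 2.043 m; N'_6 = 107·cos33.7° − 31·2.043 = 25.7; c'Δl = 11.85; W sinα = 59.4
Slice 7: Δl = 2.7/cos41.3° = 3.594 m; N'_7 = 74·cos41.3° − 3·3.594 = 44.8; c'Δl = 20.84; W sinα = 48.8
Σc'Δl = 111.2 kN/m; ΣN' = 942.6 kN/m; ΣW sinα = 395.0 kN/m
Resisting = 111.2 + 942.6·tan34.5° = 111.2 + 647.8 = 759.0 kN/m
FS = 759.0 / 395.0 = 1.922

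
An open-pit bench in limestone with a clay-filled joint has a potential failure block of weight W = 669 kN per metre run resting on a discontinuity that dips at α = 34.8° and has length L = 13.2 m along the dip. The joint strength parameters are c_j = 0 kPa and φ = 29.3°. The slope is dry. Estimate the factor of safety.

FS = 0.81

Resolving the block weight along and normal to the plane and applying the Mohr–Coulomb strength on the joint:
N' = W cosα = 669·cos34.8° = 549.3 kN/m
Driving force T = W sinα = 669·sin34.8° = 381.8 kN/m
Resisting force R = c_j·L + N'·tanφ = 0·13.2 + 549.3·tan29.3° = 0.0 + 308.3 = 308.3 kN/m
FS = R / T = 308.3 / 381.8 = 0.807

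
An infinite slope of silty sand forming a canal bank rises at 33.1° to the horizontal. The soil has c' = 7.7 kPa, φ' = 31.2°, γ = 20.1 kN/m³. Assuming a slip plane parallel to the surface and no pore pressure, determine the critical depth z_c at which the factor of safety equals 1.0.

z_c = 11.80 m

Setting FS = 1.00 in FS = [c' + γz cos²β tanφ'] / [γz sinβ cosβ] and solving for z:
z = c' / [γ cosβ (FS·sinβ − cosβ·tanφ')]
  = 7.7 / [20.1·cos33.1°·(1.00·sin33.1° − cos33.1°·tan31.2°)]
  = 7.7 / [20.1·0.8377·(1.00·0.5461 − 0.8377·0.6056)]
  = 7.7 / 0.6527 = 11.798 m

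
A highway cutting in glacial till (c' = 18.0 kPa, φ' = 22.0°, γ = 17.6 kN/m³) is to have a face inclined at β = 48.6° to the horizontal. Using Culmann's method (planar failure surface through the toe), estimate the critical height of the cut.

Culmann's analysis gives the critical failure plane at α_cr = (β + φ')/2 = (48.6 + 22.0)/2 = 35.3°, and the critical height
H_c = (4c'/γ) · sinβ cosφ' / [1 − cos(β − φ')]
    = (4·18.0/17.6) · sin48.6°·cos22.0° / [1 − cos(26.6°)]
    = 4.091 · 0.7501·0.9272 / [1 − 0.8942]
    = 4.091 · 0.6955 / 0.1058
    = 26.88 m

H_c = 26.88 m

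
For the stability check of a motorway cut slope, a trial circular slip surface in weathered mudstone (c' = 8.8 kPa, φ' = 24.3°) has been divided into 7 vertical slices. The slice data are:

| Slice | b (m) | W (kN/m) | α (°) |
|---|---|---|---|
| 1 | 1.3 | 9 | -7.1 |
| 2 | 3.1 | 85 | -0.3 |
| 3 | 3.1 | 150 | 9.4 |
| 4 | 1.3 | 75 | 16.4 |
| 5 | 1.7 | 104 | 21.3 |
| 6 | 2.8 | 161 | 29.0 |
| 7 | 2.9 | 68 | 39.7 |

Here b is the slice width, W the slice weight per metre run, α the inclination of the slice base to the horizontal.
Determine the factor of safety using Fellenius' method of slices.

Ordinary method of slices: FS = Σ[c'·Δl_i + (W_i cosα_i)·tanφ'] / Σ W_i sinα_i, with Δl_i = b_i / cosα_i.
Slice 1: Δl = 1.3/cos(-7.1°) = 1.310 m; N'_1 = 9·cos(-7.1°) = 8.9; c'Δl = 11.53; W sinα = -1.1
Slice 2: Δl = 3.1/cos(-0.3°) = 3.100 m; N'_2 = 85·cos(-0.3°) = 85.0; c'Δl = 27.28; W sinα = -0.4
Slice 3: Δl = 3.1/cos9.4° = 3.142 m; N'_3 = 150·cos9.4° = 148.0; c'Δl = 27.65; W sinα = 24.5
Slice 4: Δl = 1.3/cos16.4° = 1.355 m; N'_4 = 75·cos16.4° = 71.9; c'Δl = 11.93; W sinα = 21.2
Slice 5: Δl = 1.7/cos21.3° = 1.825 m; N'_5 = 104·cos21.3° = 96.9; c'Δl = 16.06; W sinα = 37.8
Slice 6: Δl = 2.8/cos29.0° = 3.201 m; N'_6 = 161·cos29.0° = 140.8; c'Δl = 28.17; W sinα = 78.1
Slice 7: Δl = 2.9/cos39.7° = 3.769 m; N'_7 = 68·cos39.7° = 52.3; c'Δl = 33.17; W sinα = 43.4
Σc'Δl = 155.8 kN/m; ΣN' = 603.9 kN/m; ΣW sinα = 203.4 kN/m
Resisting = 155.8 + 603.9·tan24.3° = 155.8 + 272.7 = 428.5 kN/m
FS = 428.5 / 203.4 = 2.107

FS = 2.11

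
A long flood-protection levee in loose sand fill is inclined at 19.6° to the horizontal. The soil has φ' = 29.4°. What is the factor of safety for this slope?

FS = 1.58

For a dry cohesionless infinite slope the factor of safety is FS = tanφ' / tanβ.
FS = tan29.4° / tan19.6° = 0.5635 / 0.3561 = 1.582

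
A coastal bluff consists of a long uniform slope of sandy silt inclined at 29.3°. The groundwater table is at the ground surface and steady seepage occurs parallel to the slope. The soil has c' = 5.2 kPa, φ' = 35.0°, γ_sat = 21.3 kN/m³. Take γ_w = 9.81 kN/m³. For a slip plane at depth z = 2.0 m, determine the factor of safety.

FS = 0.96

With seepage parallel to the slope and the water table at the surface, the effective normal stress on the slip plane uses the buoyant unit weight γ' = γ_sat − γ_w while the driving shear stress uses γ_sat:
FS = [c' + γ' z cos²β tanφ'] / [γ_sat z sinβ cosβ]
γ' = 21.3 − 9.81 = 11.49 kN/m³
Numerator = 5.2 + 11.49·2.0·cos²29.3°·tan35.0° = 5.2 + 11.49·2.0·0.7605·0.7002 = 17.437 kPa
Denominator = 21.3·2.0·sin29.3°·cos29.3° = 21.3·2.0·0.4894·0.8721 = 18.181 kPa
FS = 17.437 / 18.181 = 0.959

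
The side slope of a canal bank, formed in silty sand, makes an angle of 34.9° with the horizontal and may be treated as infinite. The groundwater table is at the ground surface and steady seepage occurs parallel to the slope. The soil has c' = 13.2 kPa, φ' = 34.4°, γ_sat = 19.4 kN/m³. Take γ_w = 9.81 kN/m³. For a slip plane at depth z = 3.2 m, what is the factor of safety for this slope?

FS = 0.94

With seepage parallel to the slope and the water table at the surface, the effective normal stress on the slip plane uses the buoyant unit weight γ' = γ_sat − γ_w while the driving shear stress uses γ_sat:
FS = [c' + γ' z cos²β tanφ'] / [γ_sat z sinβ cosβ]
γ' = 19.4 − 9.81 = 9.59 kN/m³
Numerator = 13.2 + 9.59·3.2·cos²34.9°·tan34.4° = 13.2 + 9.59·3.2·0.6726·0.6847 = 27.334 kPa
Denominator = 19.4·3.2·sin34.9°·cos34.9° = 19.4·3.2·0.5721·0.8202 = 29.131 kPa
FS = 27.334 / 29.131 = 0.938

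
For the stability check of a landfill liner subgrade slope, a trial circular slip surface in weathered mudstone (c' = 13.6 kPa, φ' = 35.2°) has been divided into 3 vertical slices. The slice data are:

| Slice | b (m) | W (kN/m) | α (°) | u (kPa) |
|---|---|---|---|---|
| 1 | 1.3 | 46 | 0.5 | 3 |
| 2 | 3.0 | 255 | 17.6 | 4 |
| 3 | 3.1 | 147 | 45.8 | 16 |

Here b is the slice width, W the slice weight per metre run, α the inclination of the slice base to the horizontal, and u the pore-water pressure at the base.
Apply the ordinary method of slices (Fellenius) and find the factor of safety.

Ordinary method of slices: FS = Σ[c'·Δl_i + (W_i cosα_i − u_i·Δl_i)·tanφ'] / Σ W_i sinα_i, with Δl_i = b_i / cosα_i.
Slice 1: Δl = 1.3/cos0.5° = 1.300 m; N'_1 = 46·cos0.5° − 3·1.300 = 42.1; c'Δl = 17.68; W sinα = 0.4
Slice 2: Δl = 3.0/cos17.6° = 3.147 m; N'_2 = 255·cos17.6° − 4·3.147 = 230.5; c'Δl = 42.80; W sinα = 77.1
Slice 3: Δl = 3.1/cos45.8° = 4.447 m; N'_3 = 147·cos45.8° − 16·4.447 = 31.3; c'Δl = 60.47; W sinα = 105.4
Σc'Δl = 121.0 kN/m; ΣN' = 303.9 kN/m; ΣW sinα = 182.9 kN/m
Resisting = 121.0 + 303.9·tan35.2° = 121.0 + 214.4 = 335.3 kN/m
FS = 335.3 / 182.9 = 1.834

FS = 1.83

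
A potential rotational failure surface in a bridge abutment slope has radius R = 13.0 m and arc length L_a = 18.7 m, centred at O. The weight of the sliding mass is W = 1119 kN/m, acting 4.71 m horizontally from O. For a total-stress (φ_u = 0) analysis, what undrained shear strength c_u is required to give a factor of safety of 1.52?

c_u = 33.0 kPa

FS = c_u·L_a·R / (W·d), so c_u = FS·W·d / (L_a·R).
c_u = 1.52·1119·4.71 / (18.70·13.0) = 8011.1 / 243.10 = 32.95 kPa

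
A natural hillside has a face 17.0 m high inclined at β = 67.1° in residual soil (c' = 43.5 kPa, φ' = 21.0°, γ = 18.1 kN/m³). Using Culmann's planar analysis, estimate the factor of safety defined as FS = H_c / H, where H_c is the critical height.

H_c = (4c'/γ) · sinβ cosφ' / [1 − cos(β − φ')]
    = (4·43.5/18.1) · sin67.1°·cos21.0° / [1 − cos46.1°]
    = 9.613 · 0.8600 / 0.3066 = 26.96 m
FS = H_c / H = 26.96 / 17.0 = 1.586

FS = 1.59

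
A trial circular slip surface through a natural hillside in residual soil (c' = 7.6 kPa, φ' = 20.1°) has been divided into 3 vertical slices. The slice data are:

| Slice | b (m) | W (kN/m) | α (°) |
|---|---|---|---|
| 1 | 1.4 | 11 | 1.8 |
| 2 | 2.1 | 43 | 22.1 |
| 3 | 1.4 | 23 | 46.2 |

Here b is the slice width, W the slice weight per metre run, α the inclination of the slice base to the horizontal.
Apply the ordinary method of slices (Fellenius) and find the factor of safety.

Ordinary method of slices: FS = Σ[c'·Δl_i + (W_i cosα_i)·tanφ'] / Σ W_i sinα_i, with Δl_i = b_i / cosα_i.
Slice 1: Δl = 1.4/cos1.8° = 1.401 m; N'_1 = 11·cos1.8° = 11.0; c'Δl = 10.65; W sinα = 0.3
Slice 2: Δl = 2.1/cos22.1° = 2.267 m; N'_2 = 43·cos22.1° = 39.8; c'Δl = 17.23; W sinα = 16.2
Slice 3: Δl = 1.4/cos46.2° = 2.023 m; N'_3 = 23·cos46.2° = 15.9; c'Δl = 15.37; W sinα = 16.6
Σc'Δl = 43.2 kN/m; ΣN' = 66.8 kN/m; ΣW sinα = 33.1 kN/m
Resisting = 43.2 + 66.8·tan20.1° = 43.2 + 24.4 = 67.7 kN/m
FS = 67.7 / 33.1 = 2.043

FS = 2.04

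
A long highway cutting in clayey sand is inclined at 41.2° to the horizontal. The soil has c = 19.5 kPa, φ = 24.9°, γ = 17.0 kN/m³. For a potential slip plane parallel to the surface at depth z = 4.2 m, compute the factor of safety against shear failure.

For an infinite slope with a slip plane parallel to the surface (no pore pressure): FS = [c + γz cos²β tanφ] / [γz sinβ cosβ].
γz = 17.0·4.2 = 71.40 kN/m²
Numerator = 19.5 + 71.40·cos²41.2°·tan24.9° = 19.5 + 71.40·0.5661·0.4642 = 38.263 kPa
Denominator = 71.40·sin41.2°·cos41.2° = 71.40·0.6587·0.7524 = 35.386 kPa
FS = 38.263 / 35.386 = 1.081

FS = 1.08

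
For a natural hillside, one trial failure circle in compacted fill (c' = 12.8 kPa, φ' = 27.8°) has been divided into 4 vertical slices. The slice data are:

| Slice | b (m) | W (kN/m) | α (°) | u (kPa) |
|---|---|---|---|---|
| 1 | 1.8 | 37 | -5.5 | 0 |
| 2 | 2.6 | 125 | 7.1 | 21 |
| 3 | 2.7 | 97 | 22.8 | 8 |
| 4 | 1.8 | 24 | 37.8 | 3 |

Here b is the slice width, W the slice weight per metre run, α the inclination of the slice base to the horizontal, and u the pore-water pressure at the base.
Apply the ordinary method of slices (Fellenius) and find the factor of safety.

Ordinary method of slices: FS = Σ[c'·Δl_i + (W_i cosα_i − u_i·Δl_i)·tanφ'] / Σ W_i sinα_i, with Δl_i = b_i / cosα_i.
Slice 1: Δl = 1.8/cos(-5.5°) = 1.808 m; N'_1 = 37·cos(-5.5°) − 0·1.808 = 36.8; c'Δl = 23.15; W sinα = -3.5
Slice 2: Δl = 2.6/cos7.1° = 2.620 m; N'_2 = 125·cos7.1° − 21·2.620 = 69.0; c'Δl = 33.54; W sinα = 15.5
Slice 3: Δl = 2.7/cos22.8° = 2.929 m; N'_3 = 97·cos22.8° − 8·2.929 = 66.0; c'Δl = 37.49; W sinα = 37.6
Slice 4: Δl = 1.8/cos37.8° = 2.278 m; N'_4 = 24·cos37.8° − 3·2.278 = 12.1; c'Δl = 29.16; W sinα = 14.7
Σc'Δl = 123.3 kN/m; ΣN' = 184.0 kN/m; ΣW sinα = 64.2 kN/m
Resisting = 123.3 + 184.0·tan27.8° = 123.3 + 97.0 = 220.3 kN/m
FS = 220.3 / 64.2 = 3.432

FS = 3.43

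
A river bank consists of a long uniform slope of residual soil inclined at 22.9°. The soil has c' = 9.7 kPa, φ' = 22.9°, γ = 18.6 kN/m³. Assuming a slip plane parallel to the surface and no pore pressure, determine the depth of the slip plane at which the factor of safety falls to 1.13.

z = 11.19 m

Setting FS = 1.13 in FS = [c' + γz cos²β tanφ'] / [γz sinβ cosβ] and solving for z:
z = c' / [γ cosβ (FS·sinβ − cosβ·tanφ')]
  = 9.7 / [18.6·cos22.9°·(1.13·sin22.9° − cos22.9°·tan22.9°)]
  = 9.7 / [18.6·0.9212·(1.13·0.3891 − 0.9212·0.4224)]
  = 9.7 / 0.8667 = 11.191 m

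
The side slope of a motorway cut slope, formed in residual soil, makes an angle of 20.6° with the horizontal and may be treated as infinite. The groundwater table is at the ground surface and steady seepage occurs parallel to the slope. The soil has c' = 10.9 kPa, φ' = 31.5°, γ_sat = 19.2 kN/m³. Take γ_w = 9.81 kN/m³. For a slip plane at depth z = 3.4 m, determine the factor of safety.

FS = 1.30

With seepage parallel to the slope and the water table at the surface, the effective normal stress on the slip plane uses the buoyant unit weight γ' = γ_sat − γ_w while the driving shear stress uses γ_sat:
FS = [c' + γ' z cos²β tanφ'] / [γ_sat z sinβ cosβ]
γ' = 19.2 − 9.81 = 9.39 kN/m³
Numerator = 10.9 + 9.39·3.4·cos²20.6°·tan31.5° = 10.9 + 9.39·3.4·0.8762·0.6128 = 28.042 kPa
Denominator = 19.2·3.4·sin20.6°·cos20.6° = 19.2·3.4·0.3518·0.9361 = 21.500 kPa
FS = 28.042 / 21.500 = 1.304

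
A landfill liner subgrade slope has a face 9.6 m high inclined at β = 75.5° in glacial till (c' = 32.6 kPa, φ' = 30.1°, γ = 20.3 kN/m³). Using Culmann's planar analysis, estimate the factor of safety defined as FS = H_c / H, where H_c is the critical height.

H_c = (4c'/γ) · sinβ cosφ' / [1 − cos(β − φ')]
    = (4·32.6/20.3) · sin75.5°·cos30.1° / [1 − cos45.4°]
    = 6.424 · 0.8376 / 0.2978 = 18.06 m
FS = H_c / H = 18.06 / 9.6 = 1.882

FS = 1.88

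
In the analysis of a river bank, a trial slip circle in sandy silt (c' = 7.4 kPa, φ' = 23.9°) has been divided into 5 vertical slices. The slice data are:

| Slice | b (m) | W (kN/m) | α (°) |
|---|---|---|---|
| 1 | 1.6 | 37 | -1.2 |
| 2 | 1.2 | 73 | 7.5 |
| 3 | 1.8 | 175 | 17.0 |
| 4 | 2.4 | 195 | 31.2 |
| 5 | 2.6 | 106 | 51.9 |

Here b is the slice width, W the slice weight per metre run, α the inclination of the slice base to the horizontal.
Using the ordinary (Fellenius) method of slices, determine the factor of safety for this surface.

Ordinary method of slices: FS = Σ[c'·Δl_i + (W_i cosα_i)·tanφ'] / Σ W_i sinα_i, with Δl_i = b_i / cosα_i.
Slice 1: Δl = 1.6/cos(-1.2°) = 1.600 m; N'_1 = 37·cos(-1.2°) = 37.0; c'Δl = 11.84; W sinα = -0.8
Slice 2: Δl = 1.2/cos7.5° = 1.210 m; N'_2 = 73·cos7.5° = 72.4; c'Δl = 8.96; W sinα = 9.5
Slice 3: Δl = 1.8/cos17.0° = 1.882 m; N'_3 = 175·cos17.0° = 167.4; c'Δl = 13.93; W sinα = 51.2
Slice 4: Δl = 2.4/cos31.2° = 2.806 m; N'_4 = 195·cos31.2° = 166.8; c'Δl = 20.76; W sinα = 101.0
Slice 5: Δl = 2.6/cos51.9° = 4.214 m; N'_5 = 106·cos51.9° = 65.4; c'Δl = 31.18; W sinα = 83.4
Σc'Δl = 86.7 kN/m; ΣN' = 508.9 kN/m; ΣW sinα = 244.3 kN/m
Resisting = 86.7 + 508.9·tan23.9° = 86.7 + 225.5 = 312.2 kN/m
FS = 312.2 / 244.3 = 1.278

FS = 1.28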